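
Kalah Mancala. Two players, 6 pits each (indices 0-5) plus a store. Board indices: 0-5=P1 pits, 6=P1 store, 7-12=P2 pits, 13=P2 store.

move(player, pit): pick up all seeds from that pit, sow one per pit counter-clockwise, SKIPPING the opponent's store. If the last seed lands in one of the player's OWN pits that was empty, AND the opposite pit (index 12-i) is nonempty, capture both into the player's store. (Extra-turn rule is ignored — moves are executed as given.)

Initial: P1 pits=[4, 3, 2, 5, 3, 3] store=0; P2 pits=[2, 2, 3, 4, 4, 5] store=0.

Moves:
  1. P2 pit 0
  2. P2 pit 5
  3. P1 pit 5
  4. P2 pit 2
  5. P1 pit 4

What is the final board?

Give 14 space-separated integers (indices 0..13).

Answer: 5 4 3 6 0 1 2 2 4 0 5 5 1 2

Derivation:
Move 1: P2 pit0 -> P1=[4,3,2,5,3,3](0) P2=[0,3,4,4,4,5](0)
Move 2: P2 pit5 -> P1=[5,4,3,6,3,3](0) P2=[0,3,4,4,4,0](1)
Move 3: P1 pit5 -> P1=[5,4,3,6,3,0](1) P2=[1,4,4,4,4,0](1)
Move 4: P2 pit2 -> P1=[5,4,3,6,3,0](1) P2=[1,4,0,5,5,1](2)
Move 5: P1 pit4 -> P1=[5,4,3,6,0,1](2) P2=[2,4,0,5,5,1](2)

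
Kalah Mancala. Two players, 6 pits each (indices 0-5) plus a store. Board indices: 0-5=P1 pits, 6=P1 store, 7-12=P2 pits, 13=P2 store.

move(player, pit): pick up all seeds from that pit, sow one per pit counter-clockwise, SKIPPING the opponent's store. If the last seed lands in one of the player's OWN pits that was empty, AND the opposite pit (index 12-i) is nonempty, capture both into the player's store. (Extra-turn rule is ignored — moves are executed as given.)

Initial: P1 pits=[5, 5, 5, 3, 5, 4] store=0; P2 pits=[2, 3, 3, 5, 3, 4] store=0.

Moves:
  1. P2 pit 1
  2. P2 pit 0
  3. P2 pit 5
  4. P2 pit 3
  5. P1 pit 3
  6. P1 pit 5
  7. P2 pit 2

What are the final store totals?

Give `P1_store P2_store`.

Move 1: P2 pit1 -> P1=[5,5,5,3,5,4](0) P2=[2,0,4,6,4,4](0)
Move 2: P2 pit0 -> P1=[5,5,5,3,5,4](0) P2=[0,1,5,6,4,4](0)
Move 3: P2 pit5 -> P1=[6,6,6,3,5,4](0) P2=[0,1,5,6,4,0](1)
Move 4: P2 pit3 -> P1=[7,7,7,3,5,4](0) P2=[0,1,5,0,5,1](2)
Move 5: P1 pit3 -> P1=[7,7,7,0,6,5](1) P2=[0,1,5,0,5,1](2)
Move 6: P1 pit5 -> P1=[7,7,7,0,6,0](2) P2=[1,2,6,1,5,1](2)
Move 7: P2 pit2 -> P1=[8,8,7,0,6,0](2) P2=[1,2,0,2,6,2](3)

Answer: 2 3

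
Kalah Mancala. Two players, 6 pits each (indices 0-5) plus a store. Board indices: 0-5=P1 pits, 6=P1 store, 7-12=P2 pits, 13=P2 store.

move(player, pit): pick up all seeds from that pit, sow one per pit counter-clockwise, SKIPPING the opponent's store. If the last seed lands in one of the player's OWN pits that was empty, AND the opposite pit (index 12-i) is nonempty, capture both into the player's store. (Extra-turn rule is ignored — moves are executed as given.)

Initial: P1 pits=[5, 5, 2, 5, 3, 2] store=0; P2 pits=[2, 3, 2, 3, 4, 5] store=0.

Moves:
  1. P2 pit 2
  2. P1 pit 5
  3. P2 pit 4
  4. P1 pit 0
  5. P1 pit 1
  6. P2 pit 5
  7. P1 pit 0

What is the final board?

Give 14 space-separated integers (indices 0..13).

Answer: 0 2 6 8 6 2 3 4 4 0 4 0 0 2

Derivation:
Move 1: P2 pit2 -> P1=[5,5,2,5,3,2](0) P2=[2,3,0,4,5,5](0)
Move 2: P1 pit5 -> P1=[5,5,2,5,3,0](1) P2=[3,3,0,4,5,5](0)
Move 3: P2 pit4 -> P1=[6,6,3,5,3,0](1) P2=[3,3,0,4,0,6](1)
Move 4: P1 pit0 -> P1=[0,7,4,6,4,1](2) P2=[3,3,0,4,0,6](1)
Move 5: P1 pit1 -> P1=[0,0,5,7,5,2](3) P2=[4,4,0,4,0,6](1)
Move 6: P2 pit5 -> P1=[1,1,6,8,6,2](3) P2=[4,4,0,4,0,0](2)
Move 7: P1 pit0 -> P1=[0,2,6,8,6,2](3) P2=[4,4,0,4,0,0](2)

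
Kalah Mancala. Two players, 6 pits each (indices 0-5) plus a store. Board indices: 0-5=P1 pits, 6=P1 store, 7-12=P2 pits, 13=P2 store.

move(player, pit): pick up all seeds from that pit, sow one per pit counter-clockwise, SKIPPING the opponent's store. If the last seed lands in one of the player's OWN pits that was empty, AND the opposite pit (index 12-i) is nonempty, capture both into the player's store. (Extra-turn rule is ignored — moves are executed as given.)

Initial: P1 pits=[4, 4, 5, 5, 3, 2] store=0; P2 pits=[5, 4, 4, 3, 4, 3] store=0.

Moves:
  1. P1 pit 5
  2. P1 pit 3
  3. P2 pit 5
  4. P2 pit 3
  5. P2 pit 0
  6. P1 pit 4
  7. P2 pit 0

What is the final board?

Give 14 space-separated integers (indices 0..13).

Move 1: P1 pit5 -> P1=[4,4,5,5,3,0](1) P2=[6,4,4,3,4,3](0)
Move 2: P1 pit3 -> P1=[4,4,5,0,4,1](2) P2=[7,5,4,3,4,3](0)
Move 3: P2 pit5 -> P1=[5,5,5,0,4,1](2) P2=[7,5,4,3,4,0](1)
Move 4: P2 pit3 -> P1=[5,5,5,0,4,1](2) P2=[7,5,4,0,5,1](2)
Move 5: P2 pit0 -> P1=[6,5,5,0,4,1](2) P2=[0,6,5,1,6,2](3)
Move 6: P1 pit4 -> P1=[6,5,5,0,0,2](3) P2=[1,7,5,1,6,2](3)
Move 7: P2 pit0 -> P1=[6,5,5,0,0,2](3) P2=[0,8,5,1,6,2](3)

Answer: 6 5 5 0 0 2 3 0 8 5 1 6 2 3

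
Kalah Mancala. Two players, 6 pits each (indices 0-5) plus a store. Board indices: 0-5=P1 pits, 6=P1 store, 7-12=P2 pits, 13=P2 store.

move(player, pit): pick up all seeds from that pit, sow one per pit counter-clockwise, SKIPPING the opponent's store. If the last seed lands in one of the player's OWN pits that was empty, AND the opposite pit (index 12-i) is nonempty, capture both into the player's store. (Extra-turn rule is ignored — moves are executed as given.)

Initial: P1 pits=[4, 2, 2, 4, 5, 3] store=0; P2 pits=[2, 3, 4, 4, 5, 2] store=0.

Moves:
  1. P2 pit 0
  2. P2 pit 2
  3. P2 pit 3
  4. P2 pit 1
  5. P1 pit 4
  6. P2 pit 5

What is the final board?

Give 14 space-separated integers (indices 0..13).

Move 1: P2 pit0 -> P1=[4,2,2,4,5,3](0) P2=[0,4,5,4,5,2](0)
Move 2: P2 pit2 -> P1=[5,2,2,4,5,3](0) P2=[0,4,0,5,6,3](1)
Move 3: P2 pit3 -> P1=[6,3,2,4,5,3](0) P2=[0,4,0,0,7,4](2)
Move 4: P2 pit1 -> P1=[6,3,2,4,5,3](0) P2=[0,0,1,1,8,5](2)
Move 5: P1 pit4 -> P1=[6,3,2,4,0,4](1) P2=[1,1,2,1,8,5](2)
Move 6: P2 pit5 -> P1=[7,4,3,5,0,4](1) P2=[1,1,2,1,8,0](3)

Answer: 7 4 3 5 0 4 1 1 1 2 1 8 0 3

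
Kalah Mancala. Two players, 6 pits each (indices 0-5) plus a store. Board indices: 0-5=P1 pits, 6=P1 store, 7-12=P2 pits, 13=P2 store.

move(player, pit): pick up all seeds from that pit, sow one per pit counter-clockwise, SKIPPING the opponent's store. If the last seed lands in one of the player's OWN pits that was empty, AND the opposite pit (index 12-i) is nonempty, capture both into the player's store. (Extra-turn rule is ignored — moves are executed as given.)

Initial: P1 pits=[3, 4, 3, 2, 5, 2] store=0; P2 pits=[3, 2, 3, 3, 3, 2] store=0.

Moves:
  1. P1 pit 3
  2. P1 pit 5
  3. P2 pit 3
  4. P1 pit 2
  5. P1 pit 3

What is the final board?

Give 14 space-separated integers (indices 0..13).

Answer: 3 4 0 0 8 0 6 0 3 3 0 4 3 1

Derivation:
Move 1: P1 pit3 -> P1=[3,4,3,0,6,3](0) P2=[3,2,3,3,3,2](0)
Move 2: P1 pit5 -> P1=[3,4,3,0,6,0](1) P2=[4,3,3,3,3,2](0)
Move 3: P2 pit3 -> P1=[3,4,3,0,6,0](1) P2=[4,3,3,0,4,3](1)
Move 4: P1 pit2 -> P1=[3,4,0,1,7,0](6) P2=[0,3,3,0,4,3](1)
Move 5: P1 pit3 -> P1=[3,4,0,0,8,0](6) P2=[0,3,3,0,4,3](1)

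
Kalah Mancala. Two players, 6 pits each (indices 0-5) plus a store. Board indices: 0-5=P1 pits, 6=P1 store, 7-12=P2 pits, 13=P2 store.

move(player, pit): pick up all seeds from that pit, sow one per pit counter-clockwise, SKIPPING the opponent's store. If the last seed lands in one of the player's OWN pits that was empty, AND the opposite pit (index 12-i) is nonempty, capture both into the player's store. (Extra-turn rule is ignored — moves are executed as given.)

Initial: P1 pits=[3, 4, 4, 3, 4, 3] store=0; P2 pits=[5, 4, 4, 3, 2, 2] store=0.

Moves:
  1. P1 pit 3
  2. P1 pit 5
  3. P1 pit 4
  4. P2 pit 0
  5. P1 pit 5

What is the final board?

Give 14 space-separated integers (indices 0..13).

Move 1: P1 pit3 -> P1=[3,4,4,0,5,4](1) P2=[5,4,4,3,2,2](0)
Move 2: P1 pit5 -> P1=[3,4,4,0,5,0](2) P2=[6,5,5,3,2,2](0)
Move 3: P1 pit4 -> P1=[3,4,4,0,0,1](3) P2=[7,6,6,3,2,2](0)
Move 4: P2 pit0 -> P1=[4,4,4,0,0,1](3) P2=[0,7,7,4,3,3](1)
Move 5: P1 pit5 -> P1=[4,4,4,0,0,0](4) P2=[0,7,7,4,3,3](1)

Answer: 4 4 4 0 0 0 4 0 7 7 4 3 3 1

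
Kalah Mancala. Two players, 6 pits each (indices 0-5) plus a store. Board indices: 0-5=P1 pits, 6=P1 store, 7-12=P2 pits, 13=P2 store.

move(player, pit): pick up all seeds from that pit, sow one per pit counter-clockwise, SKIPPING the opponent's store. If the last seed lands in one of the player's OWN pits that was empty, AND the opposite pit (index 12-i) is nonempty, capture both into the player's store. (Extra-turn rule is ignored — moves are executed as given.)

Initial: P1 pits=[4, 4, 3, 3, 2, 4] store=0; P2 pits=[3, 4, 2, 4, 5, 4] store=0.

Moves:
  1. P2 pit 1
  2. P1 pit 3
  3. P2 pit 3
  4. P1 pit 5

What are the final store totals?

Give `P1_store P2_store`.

Answer: 2 1

Derivation:
Move 1: P2 pit1 -> P1=[4,4,3,3,2,4](0) P2=[3,0,3,5,6,5](0)
Move 2: P1 pit3 -> P1=[4,4,3,0,3,5](1) P2=[3,0,3,5,6,5](0)
Move 3: P2 pit3 -> P1=[5,5,3,0,3,5](1) P2=[3,0,3,0,7,6](1)
Move 4: P1 pit5 -> P1=[5,5,3,0,3,0](2) P2=[4,1,4,1,7,6](1)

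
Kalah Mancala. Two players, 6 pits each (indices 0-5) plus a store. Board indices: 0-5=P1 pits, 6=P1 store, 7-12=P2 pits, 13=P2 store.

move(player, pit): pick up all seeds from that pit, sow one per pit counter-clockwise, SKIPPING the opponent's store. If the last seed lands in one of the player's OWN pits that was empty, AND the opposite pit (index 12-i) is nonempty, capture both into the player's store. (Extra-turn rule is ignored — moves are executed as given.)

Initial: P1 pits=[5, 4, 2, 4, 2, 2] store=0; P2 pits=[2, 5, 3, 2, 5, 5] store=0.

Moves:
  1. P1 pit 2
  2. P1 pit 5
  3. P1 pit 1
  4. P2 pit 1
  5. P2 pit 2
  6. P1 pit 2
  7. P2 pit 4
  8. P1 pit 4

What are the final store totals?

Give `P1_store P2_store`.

Answer: 6 3

Derivation:
Move 1: P1 pit2 -> P1=[5,4,0,5,3,2](0) P2=[2,5,3,2,5,5](0)
Move 2: P1 pit5 -> P1=[5,4,0,5,3,0](1) P2=[3,5,3,2,5,5](0)
Move 3: P1 pit1 -> P1=[5,0,1,6,4,0](5) P2=[0,5,3,2,5,5](0)
Move 4: P2 pit1 -> P1=[5,0,1,6,4,0](5) P2=[0,0,4,3,6,6](1)
Move 5: P2 pit2 -> P1=[5,0,1,6,4,0](5) P2=[0,0,0,4,7,7](2)
Move 6: P1 pit2 -> P1=[5,0,0,7,4,0](5) P2=[0,0,0,4,7,7](2)
Move 7: P2 pit4 -> P1=[6,1,1,8,5,0](5) P2=[0,0,0,4,0,8](3)
Move 8: P1 pit4 -> P1=[6,1,1,8,0,1](6) P2=[1,1,1,4,0,8](3)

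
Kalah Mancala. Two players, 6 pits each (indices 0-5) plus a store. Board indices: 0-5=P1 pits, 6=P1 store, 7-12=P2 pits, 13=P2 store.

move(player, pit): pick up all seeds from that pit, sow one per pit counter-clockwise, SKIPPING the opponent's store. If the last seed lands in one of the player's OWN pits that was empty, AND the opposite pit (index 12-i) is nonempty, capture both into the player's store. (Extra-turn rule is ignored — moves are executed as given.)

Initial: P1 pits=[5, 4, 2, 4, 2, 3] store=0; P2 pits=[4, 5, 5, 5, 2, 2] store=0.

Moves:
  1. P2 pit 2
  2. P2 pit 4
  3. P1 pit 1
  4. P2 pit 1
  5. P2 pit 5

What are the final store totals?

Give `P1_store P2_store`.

Move 1: P2 pit2 -> P1=[6,4,2,4,2,3](0) P2=[4,5,0,6,3,3](1)
Move 2: P2 pit4 -> P1=[7,4,2,4,2,3](0) P2=[4,5,0,6,0,4](2)
Move 3: P1 pit1 -> P1=[7,0,3,5,3,4](0) P2=[4,5,0,6,0,4](2)
Move 4: P2 pit1 -> P1=[7,0,3,5,3,4](0) P2=[4,0,1,7,1,5](3)
Move 5: P2 pit5 -> P1=[8,1,4,6,3,4](0) P2=[4,0,1,7,1,0](4)

Answer: 0 4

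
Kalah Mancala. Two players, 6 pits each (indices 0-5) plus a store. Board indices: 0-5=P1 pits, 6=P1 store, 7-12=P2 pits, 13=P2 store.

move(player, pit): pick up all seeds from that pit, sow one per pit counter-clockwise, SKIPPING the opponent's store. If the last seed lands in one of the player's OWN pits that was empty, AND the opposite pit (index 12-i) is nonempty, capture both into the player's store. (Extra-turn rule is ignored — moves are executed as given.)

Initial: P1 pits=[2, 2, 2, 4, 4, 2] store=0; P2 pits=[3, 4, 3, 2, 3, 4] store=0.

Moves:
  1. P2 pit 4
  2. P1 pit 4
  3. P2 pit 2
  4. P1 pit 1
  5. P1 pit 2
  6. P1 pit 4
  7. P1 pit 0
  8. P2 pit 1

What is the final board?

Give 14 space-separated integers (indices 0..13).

Answer: 0 1 1 7 0 5 1 4 0 1 4 2 7 2

Derivation:
Move 1: P2 pit4 -> P1=[3,2,2,4,4,2](0) P2=[3,4,3,2,0,5](1)
Move 2: P1 pit4 -> P1=[3,2,2,4,0,3](1) P2=[4,5,3,2,0,5](1)
Move 3: P2 pit2 -> P1=[3,2,2,4,0,3](1) P2=[4,5,0,3,1,6](1)
Move 4: P1 pit1 -> P1=[3,0,3,5,0,3](1) P2=[4,5,0,3,1,6](1)
Move 5: P1 pit2 -> P1=[3,0,0,6,1,4](1) P2=[4,5,0,3,1,6](1)
Move 6: P1 pit4 -> P1=[3,0,0,6,0,5](1) P2=[4,5,0,3,1,6](1)
Move 7: P1 pit0 -> P1=[0,1,1,7,0,5](1) P2=[4,5,0,3,1,6](1)
Move 8: P2 pit1 -> P1=[0,1,1,7,0,5](1) P2=[4,0,1,4,2,7](2)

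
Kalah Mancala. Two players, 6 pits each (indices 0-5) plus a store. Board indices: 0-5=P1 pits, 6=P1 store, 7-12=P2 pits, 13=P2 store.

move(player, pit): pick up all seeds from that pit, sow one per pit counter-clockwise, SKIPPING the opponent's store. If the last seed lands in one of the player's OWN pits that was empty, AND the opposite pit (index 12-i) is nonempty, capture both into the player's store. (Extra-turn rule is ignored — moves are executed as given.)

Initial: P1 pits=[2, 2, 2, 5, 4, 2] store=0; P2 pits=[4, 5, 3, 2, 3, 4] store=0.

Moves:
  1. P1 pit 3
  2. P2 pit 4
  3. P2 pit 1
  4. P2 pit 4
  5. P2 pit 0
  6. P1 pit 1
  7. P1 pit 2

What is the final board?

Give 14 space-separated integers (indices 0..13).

Move 1: P1 pit3 -> P1=[2,2,2,0,5,3](1) P2=[5,6,3,2,3,4](0)
Move 2: P2 pit4 -> P1=[3,2,2,0,5,3](1) P2=[5,6,3,2,0,5](1)
Move 3: P2 pit1 -> P1=[4,2,2,0,5,3](1) P2=[5,0,4,3,1,6](2)
Move 4: P2 pit4 -> P1=[4,2,2,0,5,3](1) P2=[5,0,4,3,0,7](2)
Move 5: P2 pit0 -> P1=[4,2,2,0,5,3](1) P2=[0,1,5,4,1,8](2)
Move 6: P1 pit1 -> P1=[4,0,3,0,5,3](7) P2=[0,1,0,4,1,8](2)
Move 7: P1 pit2 -> P1=[4,0,0,1,6,4](7) P2=[0,1,0,4,1,8](2)

Answer: 4 0 0 1 6 4 7 0 1 0 4 1 8 2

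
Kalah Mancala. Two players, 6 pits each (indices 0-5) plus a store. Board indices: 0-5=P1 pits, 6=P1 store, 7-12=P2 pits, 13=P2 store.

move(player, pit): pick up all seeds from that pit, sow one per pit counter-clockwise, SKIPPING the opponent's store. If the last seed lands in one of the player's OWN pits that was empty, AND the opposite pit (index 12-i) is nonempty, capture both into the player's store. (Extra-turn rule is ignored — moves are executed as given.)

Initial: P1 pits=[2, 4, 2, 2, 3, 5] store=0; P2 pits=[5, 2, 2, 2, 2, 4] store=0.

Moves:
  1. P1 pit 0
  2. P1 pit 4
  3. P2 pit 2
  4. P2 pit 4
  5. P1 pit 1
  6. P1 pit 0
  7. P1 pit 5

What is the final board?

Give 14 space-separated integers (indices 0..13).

Move 1: P1 pit0 -> P1=[0,5,3,2,3,5](0) P2=[5,2,2,2,2,4](0)
Move 2: P1 pit4 -> P1=[0,5,3,2,0,6](1) P2=[6,2,2,2,2,4](0)
Move 3: P2 pit2 -> P1=[0,5,3,2,0,6](1) P2=[6,2,0,3,3,4](0)
Move 4: P2 pit4 -> P1=[1,5,3,2,0,6](1) P2=[6,2,0,3,0,5](1)
Move 5: P1 pit1 -> P1=[1,0,4,3,1,7](2) P2=[6,2,0,3,0,5](1)
Move 6: P1 pit0 -> P1=[0,1,4,3,1,7](2) P2=[6,2,0,3,0,5](1)
Move 7: P1 pit5 -> P1=[0,1,4,3,1,0](3) P2=[7,3,1,4,1,6](1)

Answer: 0 1 4 3 1 0 3 7 3 1 4 1 6 1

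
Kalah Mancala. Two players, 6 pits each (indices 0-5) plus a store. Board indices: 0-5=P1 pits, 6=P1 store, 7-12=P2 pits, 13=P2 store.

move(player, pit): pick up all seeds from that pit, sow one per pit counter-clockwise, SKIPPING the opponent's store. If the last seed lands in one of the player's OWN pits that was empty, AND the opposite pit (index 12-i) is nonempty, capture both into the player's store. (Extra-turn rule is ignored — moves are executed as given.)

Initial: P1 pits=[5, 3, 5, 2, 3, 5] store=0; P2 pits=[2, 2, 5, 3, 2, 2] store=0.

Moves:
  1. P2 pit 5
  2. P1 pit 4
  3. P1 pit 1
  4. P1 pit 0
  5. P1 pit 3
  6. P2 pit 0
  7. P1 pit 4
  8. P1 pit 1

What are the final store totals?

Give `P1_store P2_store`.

Move 1: P2 pit5 -> P1=[6,3,5,2,3,5](0) P2=[2,2,5,3,2,0](1)
Move 2: P1 pit4 -> P1=[6,3,5,2,0,6](1) P2=[3,2,5,3,2,0](1)
Move 3: P1 pit1 -> P1=[6,0,6,3,0,6](4) P2=[3,0,5,3,2,0](1)
Move 4: P1 pit0 -> P1=[0,1,7,4,1,7](5) P2=[3,0,5,3,2,0](1)
Move 5: P1 pit3 -> P1=[0,1,7,0,2,8](6) P2=[4,0,5,3,2,0](1)
Move 6: P2 pit0 -> P1=[0,1,7,0,2,8](6) P2=[0,1,6,4,3,0](1)
Move 7: P1 pit4 -> P1=[0,1,7,0,0,9](7) P2=[0,1,6,4,3,0](1)
Move 8: P1 pit1 -> P1=[0,0,8,0,0,9](7) P2=[0,1,6,4,3,0](1)

Answer: 7 1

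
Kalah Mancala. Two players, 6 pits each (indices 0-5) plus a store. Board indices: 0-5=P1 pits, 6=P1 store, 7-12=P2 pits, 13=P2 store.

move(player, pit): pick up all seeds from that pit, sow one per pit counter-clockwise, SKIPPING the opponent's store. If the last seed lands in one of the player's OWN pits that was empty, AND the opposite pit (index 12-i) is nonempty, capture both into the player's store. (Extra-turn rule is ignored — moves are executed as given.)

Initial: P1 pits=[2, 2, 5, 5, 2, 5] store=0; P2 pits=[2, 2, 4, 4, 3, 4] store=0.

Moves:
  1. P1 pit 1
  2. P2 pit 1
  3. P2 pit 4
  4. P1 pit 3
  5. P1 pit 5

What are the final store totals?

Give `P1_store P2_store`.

Answer: 2 1

Derivation:
Move 1: P1 pit1 -> P1=[2,0,6,6,2,5](0) P2=[2,2,4,4,3,4](0)
Move 2: P2 pit1 -> P1=[2,0,6,6,2,5](0) P2=[2,0,5,5,3,4](0)
Move 3: P2 pit4 -> P1=[3,0,6,6,2,5](0) P2=[2,0,5,5,0,5](1)
Move 4: P1 pit3 -> P1=[3,0,6,0,3,6](1) P2=[3,1,6,5,0,5](1)
Move 5: P1 pit5 -> P1=[3,0,6,0,3,0](2) P2=[4,2,7,6,1,5](1)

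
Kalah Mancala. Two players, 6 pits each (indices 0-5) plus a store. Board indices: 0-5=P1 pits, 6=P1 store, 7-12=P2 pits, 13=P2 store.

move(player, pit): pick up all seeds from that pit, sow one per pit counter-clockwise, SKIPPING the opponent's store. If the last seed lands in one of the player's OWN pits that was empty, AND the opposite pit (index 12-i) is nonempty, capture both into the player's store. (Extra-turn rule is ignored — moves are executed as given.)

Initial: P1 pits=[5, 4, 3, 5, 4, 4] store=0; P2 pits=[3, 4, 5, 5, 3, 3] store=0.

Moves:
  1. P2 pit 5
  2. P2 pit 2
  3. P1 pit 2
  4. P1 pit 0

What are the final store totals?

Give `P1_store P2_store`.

Answer: 1 2

Derivation:
Move 1: P2 pit5 -> P1=[6,5,3,5,4,4](0) P2=[3,4,5,5,3,0](1)
Move 2: P2 pit2 -> P1=[7,5,3,5,4,4](0) P2=[3,4,0,6,4,1](2)
Move 3: P1 pit2 -> P1=[7,5,0,6,5,5](0) P2=[3,4,0,6,4,1](2)
Move 4: P1 pit0 -> P1=[0,6,1,7,6,6](1) P2=[4,4,0,6,4,1](2)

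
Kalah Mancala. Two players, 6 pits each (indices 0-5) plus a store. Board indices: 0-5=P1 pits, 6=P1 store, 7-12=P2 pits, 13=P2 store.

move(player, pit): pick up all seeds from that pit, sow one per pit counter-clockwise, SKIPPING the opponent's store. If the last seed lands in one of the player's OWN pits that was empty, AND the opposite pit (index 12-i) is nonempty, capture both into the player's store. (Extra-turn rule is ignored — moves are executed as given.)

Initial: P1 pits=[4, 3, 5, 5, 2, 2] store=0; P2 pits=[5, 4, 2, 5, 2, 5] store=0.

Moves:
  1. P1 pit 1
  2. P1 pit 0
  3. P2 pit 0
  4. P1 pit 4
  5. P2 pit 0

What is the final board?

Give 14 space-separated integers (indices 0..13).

Move 1: P1 pit1 -> P1=[4,0,6,6,3,2](0) P2=[5,4,2,5,2,5](0)
Move 2: P1 pit0 -> P1=[0,1,7,7,4,2](0) P2=[5,4,2,5,2,5](0)
Move 3: P2 pit0 -> P1=[0,1,7,7,4,2](0) P2=[0,5,3,6,3,6](0)
Move 4: P1 pit4 -> P1=[0,1,7,7,0,3](1) P2=[1,6,3,6,3,6](0)
Move 5: P2 pit0 -> P1=[0,1,7,7,0,3](1) P2=[0,7,3,6,3,6](0)

Answer: 0 1 7 7 0 3 1 0 7 3 6 3 6 0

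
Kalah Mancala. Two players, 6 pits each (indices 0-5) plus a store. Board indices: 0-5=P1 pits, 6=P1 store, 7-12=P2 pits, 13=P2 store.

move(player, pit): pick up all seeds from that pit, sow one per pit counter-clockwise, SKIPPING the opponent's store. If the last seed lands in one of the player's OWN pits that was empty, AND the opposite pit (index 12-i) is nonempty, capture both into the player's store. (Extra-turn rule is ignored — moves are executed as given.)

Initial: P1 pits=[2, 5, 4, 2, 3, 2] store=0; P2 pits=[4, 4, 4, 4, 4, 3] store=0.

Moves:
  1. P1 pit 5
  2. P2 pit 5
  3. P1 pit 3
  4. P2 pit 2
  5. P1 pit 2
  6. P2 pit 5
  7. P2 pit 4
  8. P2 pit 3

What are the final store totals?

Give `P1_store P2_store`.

Move 1: P1 pit5 -> P1=[2,5,4,2,3,0](1) P2=[5,4,4,4,4,3](0)
Move 2: P2 pit5 -> P1=[3,6,4,2,3,0](1) P2=[5,4,4,4,4,0](1)
Move 3: P1 pit3 -> P1=[3,6,4,0,4,0](7) P2=[0,4,4,4,4,0](1)
Move 4: P2 pit2 -> P1=[3,6,4,0,4,0](7) P2=[0,4,0,5,5,1](2)
Move 5: P1 pit2 -> P1=[3,6,0,1,5,1](8) P2=[0,4,0,5,5,1](2)
Move 6: P2 pit5 -> P1=[3,6,0,1,5,1](8) P2=[0,4,0,5,5,0](3)
Move 7: P2 pit4 -> P1=[4,7,1,1,5,1](8) P2=[0,4,0,5,0,1](4)
Move 8: P2 pit3 -> P1=[5,8,1,1,5,1](8) P2=[0,4,0,0,1,2](5)

Answer: 8 5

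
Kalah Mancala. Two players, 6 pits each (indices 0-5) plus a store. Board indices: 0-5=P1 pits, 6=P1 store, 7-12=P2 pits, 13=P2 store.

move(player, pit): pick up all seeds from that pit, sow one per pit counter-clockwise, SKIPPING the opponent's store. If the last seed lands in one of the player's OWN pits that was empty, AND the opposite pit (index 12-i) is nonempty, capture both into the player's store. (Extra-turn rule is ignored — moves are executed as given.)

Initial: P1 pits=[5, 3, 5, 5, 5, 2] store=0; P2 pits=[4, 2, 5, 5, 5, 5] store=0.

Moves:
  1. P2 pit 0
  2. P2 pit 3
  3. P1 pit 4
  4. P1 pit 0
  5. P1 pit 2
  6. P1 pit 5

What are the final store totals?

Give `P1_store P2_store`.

Answer: 4 1

Derivation:
Move 1: P2 pit0 -> P1=[5,3,5,5,5,2](0) P2=[0,3,6,6,6,5](0)
Move 2: P2 pit3 -> P1=[6,4,6,5,5,2](0) P2=[0,3,6,0,7,6](1)
Move 3: P1 pit4 -> P1=[6,4,6,5,0,3](1) P2=[1,4,7,0,7,6](1)
Move 4: P1 pit0 -> P1=[0,5,7,6,1,4](2) P2=[1,4,7,0,7,6](1)
Move 5: P1 pit2 -> P1=[0,5,0,7,2,5](3) P2=[2,5,8,0,7,6](1)
Move 6: P1 pit5 -> P1=[0,5,0,7,2,0](4) P2=[3,6,9,1,7,6](1)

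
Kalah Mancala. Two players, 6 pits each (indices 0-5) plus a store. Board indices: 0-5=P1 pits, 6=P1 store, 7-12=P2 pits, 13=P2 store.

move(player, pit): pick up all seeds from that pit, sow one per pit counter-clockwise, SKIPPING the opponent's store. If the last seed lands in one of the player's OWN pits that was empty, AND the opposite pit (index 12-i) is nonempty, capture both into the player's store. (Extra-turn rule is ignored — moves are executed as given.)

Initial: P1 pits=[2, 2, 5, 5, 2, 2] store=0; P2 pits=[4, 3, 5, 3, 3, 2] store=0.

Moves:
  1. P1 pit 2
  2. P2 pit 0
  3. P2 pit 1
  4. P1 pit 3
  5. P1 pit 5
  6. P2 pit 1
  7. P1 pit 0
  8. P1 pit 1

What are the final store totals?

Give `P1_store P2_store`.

Move 1: P1 pit2 -> P1=[2,2,0,6,3,3](1) P2=[5,3,5,3,3,2](0)
Move 2: P2 pit0 -> P1=[2,2,0,6,3,3](1) P2=[0,4,6,4,4,3](0)
Move 3: P2 pit1 -> P1=[2,2,0,6,3,3](1) P2=[0,0,7,5,5,4](0)
Move 4: P1 pit3 -> P1=[2,2,0,0,4,4](2) P2=[1,1,8,5,5,4](0)
Move 5: P1 pit5 -> P1=[2,2,0,0,4,0](3) P2=[2,2,9,5,5,4](0)
Move 6: P2 pit1 -> P1=[2,2,0,0,4,0](3) P2=[2,0,10,6,5,4](0)
Move 7: P1 pit0 -> P1=[0,3,0,0,4,0](10) P2=[2,0,10,0,5,4](0)
Move 8: P1 pit1 -> P1=[0,0,1,1,5,0](10) P2=[2,0,10,0,5,4](0)

Answer: 10 0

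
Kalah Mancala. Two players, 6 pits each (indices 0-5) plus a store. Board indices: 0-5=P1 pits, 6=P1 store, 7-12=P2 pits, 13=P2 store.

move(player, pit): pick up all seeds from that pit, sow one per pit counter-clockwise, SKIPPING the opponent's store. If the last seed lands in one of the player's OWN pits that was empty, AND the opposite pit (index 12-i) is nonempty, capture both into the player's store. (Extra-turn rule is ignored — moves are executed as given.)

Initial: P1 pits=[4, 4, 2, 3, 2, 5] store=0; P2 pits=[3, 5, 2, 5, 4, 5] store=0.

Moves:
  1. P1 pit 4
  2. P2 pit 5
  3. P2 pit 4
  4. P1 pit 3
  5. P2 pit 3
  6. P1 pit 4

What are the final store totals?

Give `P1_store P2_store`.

Answer: 2 3

Derivation:
Move 1: P1 pit4 -> P1=[4,4,2,3,0,6](1) P2=[3,5,2,5,4,5](0)
Move 2: P2 pit5 -> P1=[5,5,3,4,0,6](1) P2=[3,5,2,5,4,0](1)
Move 3: P2 pit4 -> P1=[6,6,3,4,0,6](1) P2=[3,5,2,5,0,1](2)
Move 4: P1 pit3 -> P1=[6,6,3,0,1,7](2) P2=[4,5,2,5,0,1](2)
Move 5: P2 pit3 -> P1=[7,7,3,0,1,7](2) P2=[4,5,2,0,1,2](3)
Move 6: P1 pit4 -> P1=[7,7,3,0,0,8](2) P2=[4,5,2,0,1,2](3)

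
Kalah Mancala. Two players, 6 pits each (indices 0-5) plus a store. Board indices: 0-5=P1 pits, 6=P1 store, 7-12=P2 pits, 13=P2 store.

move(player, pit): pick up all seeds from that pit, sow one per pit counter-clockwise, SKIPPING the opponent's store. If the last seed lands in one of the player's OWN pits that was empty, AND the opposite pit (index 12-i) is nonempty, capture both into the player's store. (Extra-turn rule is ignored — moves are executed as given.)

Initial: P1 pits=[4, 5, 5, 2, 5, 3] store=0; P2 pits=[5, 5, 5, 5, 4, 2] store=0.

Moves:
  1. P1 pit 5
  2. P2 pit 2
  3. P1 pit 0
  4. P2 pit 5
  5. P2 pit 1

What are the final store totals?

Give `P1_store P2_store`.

Answer: 8 3

Derivation:
Move 1: P1 pit5 -> P1=[4,5,5,2,5,0](1) P2=[6,6,5,5,4,2](0)
Move 2: P2 pit2 -> P1=[5,5,5,2,5,0](1) P2=[6,6,0,6,5,3](1)
Move 3: P1 pit0 -> P1=[0,6,6,3,6,0](8) P2=[0,6,0,6,5,3](1)
Move 4: P2 pit5 -> P1=[1,7,6,3,6,0](8) P2=[0,6,0,6,5,0](2)
Move 5: P2 pit1 -> P1=[2,7,6,3,6,0](8) P2=[0,0,1,7,6,1](3)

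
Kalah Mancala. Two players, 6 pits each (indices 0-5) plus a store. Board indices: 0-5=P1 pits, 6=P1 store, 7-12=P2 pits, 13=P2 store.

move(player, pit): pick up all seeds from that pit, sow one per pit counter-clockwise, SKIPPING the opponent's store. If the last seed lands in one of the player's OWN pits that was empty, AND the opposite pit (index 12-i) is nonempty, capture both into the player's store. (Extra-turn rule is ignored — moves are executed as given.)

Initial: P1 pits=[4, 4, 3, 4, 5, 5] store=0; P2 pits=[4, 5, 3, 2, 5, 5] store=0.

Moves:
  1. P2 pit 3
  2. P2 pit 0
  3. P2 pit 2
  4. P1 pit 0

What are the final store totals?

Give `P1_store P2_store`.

Answer: 0 1

Derivation:
Move 1: P2 pit3 -> P1=[4,4,3,4,5,5](0) P2=[4,5,3,0,6,6](0)
Move 2: P2 pit0 -> P1=[4,4,3,4,5,5](0) P2=[0,6,4,1,7,6](0)
Move 3: P2 pit2 -> P1=[4,4,3,4,5,5](0) P2=[0,6,0,2,8,7](1)
Move 4: P1 pit0 -> P1=[0,5,4,5,6,5](0) P2=[0,6,0,2,8,7](1)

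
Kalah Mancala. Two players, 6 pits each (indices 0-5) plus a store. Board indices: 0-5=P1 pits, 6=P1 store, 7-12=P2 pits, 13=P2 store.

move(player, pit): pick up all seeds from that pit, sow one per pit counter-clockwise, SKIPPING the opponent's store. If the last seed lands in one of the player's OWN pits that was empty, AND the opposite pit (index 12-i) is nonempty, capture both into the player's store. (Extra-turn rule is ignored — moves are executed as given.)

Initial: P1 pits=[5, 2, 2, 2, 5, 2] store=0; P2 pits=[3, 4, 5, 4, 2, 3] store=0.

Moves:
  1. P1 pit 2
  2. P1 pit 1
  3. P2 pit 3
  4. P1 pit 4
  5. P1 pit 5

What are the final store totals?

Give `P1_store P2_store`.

Move 1: P1 pit2 -> P1=[5,2,0,3,6,2](0) P2=[3,4,5,4,2,3](0)
Move 2: P1 pit1 -> P1=[5,0,1,4,6,2](0) P2=[3,4,5,4,2,3](0)
Move 3: P2 pit3 -> P1=[6,0,1,4,6,2](0) P2=[3,4,5,0,3,4](1)
Move 4: P1 pit4 -> P1=[6,0,1,4,0,3](1) P2=[4,5,6,1,3,4](1)
Move 5: P1 pit5 -> P1=[6,0,1,4,0,0](2) P2=[5,6,6,1,3,4](1)

Answer: 2 1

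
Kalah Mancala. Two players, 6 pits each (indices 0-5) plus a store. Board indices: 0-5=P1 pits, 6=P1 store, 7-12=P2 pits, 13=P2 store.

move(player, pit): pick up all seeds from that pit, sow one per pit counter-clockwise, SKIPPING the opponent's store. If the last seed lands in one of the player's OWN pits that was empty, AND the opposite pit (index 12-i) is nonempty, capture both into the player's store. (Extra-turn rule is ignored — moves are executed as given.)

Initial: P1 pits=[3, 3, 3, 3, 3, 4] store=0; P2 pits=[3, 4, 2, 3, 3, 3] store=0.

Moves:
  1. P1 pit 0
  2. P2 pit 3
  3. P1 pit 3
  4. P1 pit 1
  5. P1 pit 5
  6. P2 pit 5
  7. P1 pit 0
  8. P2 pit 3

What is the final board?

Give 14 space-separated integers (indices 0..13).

Answer: 0 2 6 1 5 0 2 5 5 3 0 6 0 2

Derivation:
Move 1: P1 pit0 -> P1=[0,4,4,4,3,4](0) P2=[3,4,2,3,3,3](0)
Move 2: P2 pit3 -> P1=[0,4,4,4,3,4](0) P2=[3,4,2,0,4,4](1)
Move 3: P1 pit3 -> P1=[0,4,4,0,4,5](1) P2=[4,4,2,0,4,4](1)
Move 4: P1 pit1 -> P1=[0,0,5,1,5,6](1) P2=[4,4,2,0,4,4](1)
Move 5: P1 pit5 -> P1=[0,0,5,1,5,0](2) P2=[5,5,3,1,5,4](1)
Move 6: P2 pit5 -> P1=[1,1,6,1,5,0](2) P2=[5,5,3,1,5,0](2)
Move 7: P1 pit0 -> P1=[0,2,6,1,5,0](2) P2=[5,5,3,1,5,0](2)
Move 8: P2 pit3 -> P1=[0,2,6,1,5,0](2) P2=[5,5,3,0,6,0](2)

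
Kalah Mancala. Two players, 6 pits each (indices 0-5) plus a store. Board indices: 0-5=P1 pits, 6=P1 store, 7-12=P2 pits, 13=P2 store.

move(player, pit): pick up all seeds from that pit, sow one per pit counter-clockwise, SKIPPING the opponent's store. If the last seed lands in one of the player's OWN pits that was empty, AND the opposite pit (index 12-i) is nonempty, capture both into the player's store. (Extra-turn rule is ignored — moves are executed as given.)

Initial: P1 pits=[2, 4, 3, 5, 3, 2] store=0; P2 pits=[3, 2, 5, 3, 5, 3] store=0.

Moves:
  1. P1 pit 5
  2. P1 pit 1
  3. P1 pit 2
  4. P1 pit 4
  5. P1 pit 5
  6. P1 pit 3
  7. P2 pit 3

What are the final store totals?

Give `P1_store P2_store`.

Move 1: P1 pit5 -> P1=[2,4,3,5,3,0](1) P2=[4,2,5,3,5,3](0)
Move 2: P1 pit1 -> P1=[2,0,4,6,4,0](6) P2=[0,2,5,3,5,3](0)
Move 3: P1 pit2 -> P1=[2,0,0,7,5,1](7) P2=[0,2,5,3,5,3](0)
Move 4: P1 pit4 -> P1=[2,0,0,7,0,2](8) P2=[1,3,6,3,5,3](0)
Move 5: P1 pit5 -> P1=[2,0,0,7,0,0](9) P2=[2,3,6,3,5,3](0)
Move 6: P1 pit3 -> P1=[2,0,0,0,1,1](10) P2=[3,4,7,4,5,3](0)
Move 7: P2 pit3 -> P1=[3,0,0,0,1,1](10) P2=[3,4,7,0,6,4](1)

Answer: 10 1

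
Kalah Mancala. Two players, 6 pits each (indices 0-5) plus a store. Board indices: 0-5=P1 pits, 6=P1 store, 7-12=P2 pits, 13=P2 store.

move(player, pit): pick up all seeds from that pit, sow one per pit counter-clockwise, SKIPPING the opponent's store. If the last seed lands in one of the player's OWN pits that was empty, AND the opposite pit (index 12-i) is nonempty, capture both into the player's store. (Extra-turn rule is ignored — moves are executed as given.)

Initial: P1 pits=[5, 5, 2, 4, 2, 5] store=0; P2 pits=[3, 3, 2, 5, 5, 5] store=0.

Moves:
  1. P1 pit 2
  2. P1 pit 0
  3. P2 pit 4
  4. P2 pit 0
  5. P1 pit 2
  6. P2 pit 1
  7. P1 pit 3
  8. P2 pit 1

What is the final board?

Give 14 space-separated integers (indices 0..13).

Move 1: P1 pit2 -> P1=[5,5,0,5,3,5](0) P2=[3,3,2,5,5,5](0)
Move 2: P1 pit0 -> P1=[0,6,1,6,4,6](0) P2=[3,3,2,5,5,5](0)
Move 3: P2 pit4 -> P1=[1,7,2,6,4,6](0) P2=[3,3,2,5,0,6](1)
Move 4: P2 pit0 -> P1=[1,7,2,6,4,6](0) P2=[0,4,3,6,0,6](1)
Move 5: P1 pit2 -> P1=[1,7,0,7,5,6](0) P2=[0,4,3,6,0,6](1)
Move 6: P2 pit1 -> P1=[1,7,0,7,5,6](0) P2=[0,0,4,7,1,7](1)
Move 7: P1 pit3 -> P1=[1,7,0,0,6,7](1) P2=[1,1,5,8,1,7](1)
Move 8: P2 pit1 -> P1=[1,7,0,0,6,7](1) P2=[1,0,6,8,1,7](1)

Answer: 1 7 0 0 6 7 1 1 0 6 8 1 7 1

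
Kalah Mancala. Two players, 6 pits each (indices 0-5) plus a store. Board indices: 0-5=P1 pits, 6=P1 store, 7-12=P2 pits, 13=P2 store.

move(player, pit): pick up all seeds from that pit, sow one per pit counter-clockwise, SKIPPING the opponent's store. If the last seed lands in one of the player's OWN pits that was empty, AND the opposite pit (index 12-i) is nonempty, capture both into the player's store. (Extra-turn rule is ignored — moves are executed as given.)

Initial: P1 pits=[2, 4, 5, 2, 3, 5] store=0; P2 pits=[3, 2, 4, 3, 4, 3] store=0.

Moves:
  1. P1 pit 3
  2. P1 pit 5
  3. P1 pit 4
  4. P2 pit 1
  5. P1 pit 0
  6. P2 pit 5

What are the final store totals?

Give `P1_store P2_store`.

Move 1: P1 pit3 -> P1=[2,4,5,0,4,6](0) P2=[3,2,4,3,4,3](0)
Move 2: P1 pit5 -> P1=[2,4,5,0,4,0](1) P2=[4,3,5,4,5,3](0)
Move 3: P1 pit4 -> P1=[2,4,5,0,0,1](2) P2=[5,4,5,4,5,3](0)
Move 4: P2 pit1 -> P1=[2,4,5,0,0,1](2) P2=[5,0,6,5,6,4](0)
Move 5: P1 pit0 -> P1=[0,5,6,0,0,1](2) P2=[5,0,6,5,6,4](0)
Move 6: P2 pit5 -> P1=[1,6,7,0,0,1](2) P2=[5,0,6,5,6,0](1)

Answer: 2 1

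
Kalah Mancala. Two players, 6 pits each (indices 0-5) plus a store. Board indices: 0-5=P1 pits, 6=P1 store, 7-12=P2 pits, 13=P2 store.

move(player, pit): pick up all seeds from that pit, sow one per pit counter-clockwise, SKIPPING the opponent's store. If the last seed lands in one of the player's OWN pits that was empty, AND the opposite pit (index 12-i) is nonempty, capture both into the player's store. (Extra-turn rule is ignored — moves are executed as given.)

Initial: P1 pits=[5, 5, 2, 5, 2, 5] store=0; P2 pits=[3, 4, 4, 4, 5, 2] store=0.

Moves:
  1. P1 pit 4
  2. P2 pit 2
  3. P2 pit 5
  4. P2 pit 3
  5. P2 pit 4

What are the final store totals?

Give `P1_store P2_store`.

Move 1: P1 pit4 -> P1=[5,5,2,5,0,6](1) P2=[3,4,4,4,5,2](0)
Move 2: P2 pit2 -> P1=[5,5,2,5,0,6](1) P2=[3,4,0,5,6,3](1)
Move 3: P2 pit5 -> P1=[6,6,2,5,0,6](1) P2=[3,4,0,5,6,0](2)
Move 4: P2 pit3 -> P1=[7,7,2,5,0,6](1) P2=[3,4,0,0,7,1](3)
Move 5: P2 pit4 -> P1=[8,8,3,6,1,6](1) P2=[3,4,0,0,0,2](4)

Answer: 1 4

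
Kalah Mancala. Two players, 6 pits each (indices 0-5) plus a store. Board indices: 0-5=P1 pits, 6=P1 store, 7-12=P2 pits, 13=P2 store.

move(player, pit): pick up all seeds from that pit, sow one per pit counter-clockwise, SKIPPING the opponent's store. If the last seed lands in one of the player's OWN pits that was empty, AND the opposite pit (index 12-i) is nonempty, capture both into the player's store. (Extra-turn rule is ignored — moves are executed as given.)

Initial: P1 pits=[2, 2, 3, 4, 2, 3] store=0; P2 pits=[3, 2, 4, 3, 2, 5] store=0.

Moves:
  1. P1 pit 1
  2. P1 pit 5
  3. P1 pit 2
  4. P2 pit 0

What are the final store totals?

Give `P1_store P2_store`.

Answer: 2 0

Derivation:
Move 1: P1 pit1 -> P1=[2,0,4,5,2,3](0) P2=[3,2,4,3,2,5](0)
Move 2: P1 pit5 -> P1=[2,0,4,5,2,0](1) P2=[4,3,4,3,2,5](0)
Move 3: P1 pit2 -> P1=[2,0,0,6,3,1](2) P2=[4,3,4,3,2,5](0)
Move 4: P2 pit0 -> P1=[2,0,0,6,3,1](2) P2=[0,4,5,4,3,5](0)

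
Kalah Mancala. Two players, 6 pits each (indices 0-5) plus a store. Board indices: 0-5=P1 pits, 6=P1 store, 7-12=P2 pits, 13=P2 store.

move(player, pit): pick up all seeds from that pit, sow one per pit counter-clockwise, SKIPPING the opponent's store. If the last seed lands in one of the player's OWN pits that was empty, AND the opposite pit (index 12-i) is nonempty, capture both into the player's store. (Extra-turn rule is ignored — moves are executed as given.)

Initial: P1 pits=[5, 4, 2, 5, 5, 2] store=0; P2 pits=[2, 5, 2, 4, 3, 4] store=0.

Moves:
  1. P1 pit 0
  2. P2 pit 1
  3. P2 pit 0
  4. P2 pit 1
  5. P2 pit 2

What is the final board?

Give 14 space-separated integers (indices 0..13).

Answer: 1 5 3 6 6 3 0 0 0 0 6 5 6 2

Derivation:
Move 1: P1 pit0 -> P1=[0,5,3,6,6,3](0) P2=[2,5,2,4,3,4](0)
Move 2: P2 pit1 -> P1=[0,5,3,6,6,3](0) P2=[2,0,3,5,4,5](1)
Move 3: P2 pit0 -> P1=[0,5,3,6,6,3](0) P2=[0,1,4,5,4,5](1)
Move 4: P2 pit1 -> P1=[0,5,3,6,6,3](0) P2=[0,0,5,5,4,5](1)
Move 5: P2 pit2 -> P1=[1,5,3,6,6,3](0) P2=[0,0,0,6,5,6](2)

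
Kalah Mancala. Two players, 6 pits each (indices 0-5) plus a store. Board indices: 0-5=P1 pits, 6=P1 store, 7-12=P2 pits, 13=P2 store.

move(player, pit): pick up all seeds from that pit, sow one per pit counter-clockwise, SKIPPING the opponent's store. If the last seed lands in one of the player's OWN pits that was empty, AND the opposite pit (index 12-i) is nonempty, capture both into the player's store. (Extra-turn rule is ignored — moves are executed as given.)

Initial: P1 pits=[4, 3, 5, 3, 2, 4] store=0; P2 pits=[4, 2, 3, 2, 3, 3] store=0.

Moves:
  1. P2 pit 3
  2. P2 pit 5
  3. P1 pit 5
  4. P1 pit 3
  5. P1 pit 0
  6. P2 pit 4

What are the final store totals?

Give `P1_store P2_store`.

Answer: 2 2

Derivation:
Move 1: P2 pit3 -> P1=[4,3,5,3,2,4](0) P2=[4,2,3,0,4,4](0)
Move 2: P2 pit5 -> P1=[5,4,6,3,2,4](0) P2=[4,2,3,0,4,0](1)
Move 3: P1 pit5 -> P1=[5,4,6,3,2,0](1) P2=[5,3,4,0,4,0](1)
Move 4: P1 pit3 -> P1=[5,4,6,0,3,1](2) P2=[5,3,4,0,4,0](1)
Move 5: P1 pit0 -> P1=[0,5,7,1,4,2](2) P2=[5,3,4,0,4,0](1)
Move 6: P2 pit4 -> P1=[1,6,7,1,4,2](2) P2=[5,3,4,0,0,1](2)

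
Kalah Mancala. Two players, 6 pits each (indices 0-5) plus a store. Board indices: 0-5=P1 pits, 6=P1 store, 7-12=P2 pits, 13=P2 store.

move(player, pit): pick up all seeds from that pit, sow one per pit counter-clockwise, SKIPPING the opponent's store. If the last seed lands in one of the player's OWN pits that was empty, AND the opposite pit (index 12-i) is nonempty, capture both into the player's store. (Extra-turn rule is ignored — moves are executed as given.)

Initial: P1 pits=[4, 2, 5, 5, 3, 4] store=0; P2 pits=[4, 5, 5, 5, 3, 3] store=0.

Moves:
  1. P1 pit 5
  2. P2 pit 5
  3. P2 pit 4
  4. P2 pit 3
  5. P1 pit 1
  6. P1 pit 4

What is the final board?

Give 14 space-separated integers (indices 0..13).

Answer: 7 0 6 6 0 1 8 1 7 6 0 1 2 3

Derivation:
Move 1: P1 pit5 -> P1=[4,2,5,5,3,0](1) P2=[5,6,6,5,3,3](0)
Move 2: P2 pit5 -> P1=[5,3,5,5,3,0](1) P2=[5,6,6,5,3,0](1)
Move 3: P2 pit4 -> P1=[6,3,5,5,3,0](1) P2=[5,6,6,5,0,1](2)
Move 4: P2 pit3 -> P1=[7,4,5,5,3,0](1) P2=[5,6,6,0,1,2](3)
Move 5: P1 pit1 -> P1=[7,0,6,6,4,0](7) P2=[0,6,6,0,1,2](3)
Move 6: P1 pit4 -> P1=[7,0,6,6,0,1](8) P2=[1,7,6,0,1,2](3)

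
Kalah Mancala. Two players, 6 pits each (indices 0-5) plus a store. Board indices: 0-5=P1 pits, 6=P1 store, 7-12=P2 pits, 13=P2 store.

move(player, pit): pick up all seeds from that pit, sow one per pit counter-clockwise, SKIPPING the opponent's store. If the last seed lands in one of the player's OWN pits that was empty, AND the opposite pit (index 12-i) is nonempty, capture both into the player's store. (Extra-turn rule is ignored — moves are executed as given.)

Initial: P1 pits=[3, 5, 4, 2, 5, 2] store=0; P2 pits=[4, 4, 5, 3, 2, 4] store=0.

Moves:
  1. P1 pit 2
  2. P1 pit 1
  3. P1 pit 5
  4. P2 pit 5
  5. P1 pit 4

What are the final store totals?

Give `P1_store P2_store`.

Move 1: P1 pit2 -> P1=[3,5,0,3,6,3](1) P2=[4,4,5,3,2,4](0)
Move 2: P1 pit1 -> P1=[3,0,1,4,7,4](2) P2=[4,4,5,3,2,4](0)
Move 3: P1 pit5 -> P1=[3,0,1,4,7,0](3) P2=[5,5,6,3,2,4](0)
Move 4: P2 pit5 -> P1=[4,1,2,4,7,0](3) P2=[5,5,6,3,2,0](1)
Move 5: P1 pit4 -> P1=[4,1,2,4,0,1](4) P2=[6,6,7,4,3,0](1)

Answer: 4 1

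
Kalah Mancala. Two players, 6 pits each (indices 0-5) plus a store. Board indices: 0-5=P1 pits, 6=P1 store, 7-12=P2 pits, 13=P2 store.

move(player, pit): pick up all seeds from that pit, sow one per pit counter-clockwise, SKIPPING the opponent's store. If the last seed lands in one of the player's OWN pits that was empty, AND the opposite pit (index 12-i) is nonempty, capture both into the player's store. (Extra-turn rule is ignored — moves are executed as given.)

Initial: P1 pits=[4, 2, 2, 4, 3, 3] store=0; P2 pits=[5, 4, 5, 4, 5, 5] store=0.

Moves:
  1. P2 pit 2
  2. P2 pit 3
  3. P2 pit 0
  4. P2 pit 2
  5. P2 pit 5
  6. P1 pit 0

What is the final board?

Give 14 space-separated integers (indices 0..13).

Answer: 0 5 4 6 5 1 1 1 5 0 2 8 0 8

Derivation:
Move 1: P2 pit2 -> P1=[5,2,2,4,3,3](0) P2=[5,4,0,5,6,6](1)
Move 2: P2 pit3 -> P1=[6,3,2,4,3,3](0) P2=[5,4,0,0,7,7](2)
Move 3: P2 pit0 -> P1=[6,3,2,4,3,3](0) P2=[0,5,1,1,8,8](2)
Move 4: P2 pit2 -> P1=[6,3,2,4,3,3](0) P2=[0,5,0,2,8,8](2)
Move 5: P2 pit5 -> P1=[7,4,3,5,4,0](0) P2=[0,5,0,2,8,0](8)
Move 6: P1 pit0 -> P1=[0,5,4,6,5,1](1) P2=[1,5,0,2,8,0](8)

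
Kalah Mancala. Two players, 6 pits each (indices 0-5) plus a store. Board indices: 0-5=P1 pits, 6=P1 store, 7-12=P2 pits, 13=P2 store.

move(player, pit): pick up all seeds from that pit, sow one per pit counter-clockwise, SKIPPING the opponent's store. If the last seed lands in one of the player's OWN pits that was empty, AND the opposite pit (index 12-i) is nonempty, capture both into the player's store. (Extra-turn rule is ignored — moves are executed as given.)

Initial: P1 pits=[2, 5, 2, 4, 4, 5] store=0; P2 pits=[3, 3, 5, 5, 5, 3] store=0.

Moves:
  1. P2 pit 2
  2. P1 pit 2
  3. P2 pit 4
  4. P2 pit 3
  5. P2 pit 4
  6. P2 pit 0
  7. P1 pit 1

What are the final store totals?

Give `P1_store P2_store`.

Answer: 1 6

Derivation:
Move 1: P2 pit2 -> P1=[3,5,2,4,4,5](0) P2=[3,3,0,6,6,4](1)
Move 2: P1 pit2 -> P1=[3,5,0,5,5,5](0) P2=[3,3,0,6,6,4](1)
Move 3: P2 pit4 -> P1=[4,6,1,6,5,5](0) P2=[3,3,0,6,0,5](2)
Move 4: P2 pit3 -> P1=[5,7,2,6,5,5](0) P2=[3,3,0,0,1,6](3)
Move 5: P2 pit4 -> P1=[5,7,2,6,5,5](0) P2=[3,3,0,0,0,7](3)
Move 6: P2 pit0 -> P1=[5,7,0,6,5,5](0) P2=[0,4,1,0,0,7](6)
Move 7: P1 pit1 -> P1=[5,0,1,7,6,6](1) P2=[1,5,1,0,0,7](6)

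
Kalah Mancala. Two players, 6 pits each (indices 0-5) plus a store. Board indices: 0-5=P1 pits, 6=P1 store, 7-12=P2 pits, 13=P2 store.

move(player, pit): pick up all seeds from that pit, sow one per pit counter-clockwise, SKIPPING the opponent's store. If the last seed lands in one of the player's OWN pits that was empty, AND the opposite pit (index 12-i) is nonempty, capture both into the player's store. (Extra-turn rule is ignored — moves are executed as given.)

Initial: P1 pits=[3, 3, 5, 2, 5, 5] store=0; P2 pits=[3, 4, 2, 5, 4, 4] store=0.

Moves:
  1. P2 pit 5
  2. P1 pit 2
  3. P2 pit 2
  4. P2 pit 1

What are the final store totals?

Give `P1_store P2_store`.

Move 1: P2 pit5 -> P1=[4,4,6,2,5,5](0) P2=[3,4,2,5,4,0](1)
Move 2: P1 pit2 -> P1=[4,4,0,3,6,6](1) P2=[4,5,2,5,4,0](1)
Move 3: P2 pit2 -> P1=[4,4,0,3,6,6](1) P2=[4,5,0,6,5,0](1)
Move 4: P2 pit1 -> P1=[4,4,0,3,6,6](1) P2=[4,0,1,7,6,1](2)

Answer: 1 2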